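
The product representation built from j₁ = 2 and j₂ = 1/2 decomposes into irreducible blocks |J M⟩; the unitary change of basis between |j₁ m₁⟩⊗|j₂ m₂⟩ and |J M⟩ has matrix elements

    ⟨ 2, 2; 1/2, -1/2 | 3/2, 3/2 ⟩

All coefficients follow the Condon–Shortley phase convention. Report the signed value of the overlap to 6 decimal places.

+0.894427

triangle: 1!*3!*0!/5! = 6/120
(j±m)!: 4!*0!*0!*1!*3!*0! = 144
prefactor² = (2J+1)*Δ*N² = 144/5
  k=0: +1/(0!*1!*0!*0!*3!*0!) = 1/6
Σ = 1/6  ⇒  CG² = 144/5*(1/6)² = 4/5
CG = +√(4/5) = +0.894427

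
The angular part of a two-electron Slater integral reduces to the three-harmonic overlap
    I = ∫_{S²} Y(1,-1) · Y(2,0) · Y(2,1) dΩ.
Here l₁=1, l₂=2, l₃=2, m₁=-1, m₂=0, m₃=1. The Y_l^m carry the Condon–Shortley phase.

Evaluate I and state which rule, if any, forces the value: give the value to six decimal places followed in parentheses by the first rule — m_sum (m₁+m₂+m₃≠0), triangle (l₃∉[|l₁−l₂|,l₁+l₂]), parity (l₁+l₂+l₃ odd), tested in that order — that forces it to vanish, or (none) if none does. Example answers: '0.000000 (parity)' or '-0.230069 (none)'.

0.000000 (parity)

L=5 odd ⇒ parity kills the (l;000) factor ⇒ I = 0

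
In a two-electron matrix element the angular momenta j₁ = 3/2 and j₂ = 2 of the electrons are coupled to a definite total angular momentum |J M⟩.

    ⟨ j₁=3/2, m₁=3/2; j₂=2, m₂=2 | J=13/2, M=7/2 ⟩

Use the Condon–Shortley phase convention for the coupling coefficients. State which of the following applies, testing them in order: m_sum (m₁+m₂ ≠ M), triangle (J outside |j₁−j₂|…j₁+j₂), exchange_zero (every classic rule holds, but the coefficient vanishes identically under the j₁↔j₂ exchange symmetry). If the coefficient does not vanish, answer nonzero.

m-sum: m₁+m₂ = 3/2+2 = 7/2, M = 7/2  ✓
triangle: need |j₁−j₂| ≤ J ≤ j₁+j₂, i.e. J ∈ [1/2, 7/2]; J = 13/2 is outside ✗ ⇒ coefficient is 0

triangle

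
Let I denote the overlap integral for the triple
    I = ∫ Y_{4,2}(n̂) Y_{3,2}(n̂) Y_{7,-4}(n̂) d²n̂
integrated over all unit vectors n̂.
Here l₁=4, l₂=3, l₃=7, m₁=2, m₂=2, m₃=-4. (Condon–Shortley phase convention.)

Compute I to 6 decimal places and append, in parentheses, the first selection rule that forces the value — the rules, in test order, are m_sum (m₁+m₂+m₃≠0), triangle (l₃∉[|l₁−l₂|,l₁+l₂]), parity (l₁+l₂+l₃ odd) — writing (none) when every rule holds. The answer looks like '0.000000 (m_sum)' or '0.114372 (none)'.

m-sum 0 ✓  L=14 even ✓  1≤7≤7 ✓
Π(2lᵢ+1) = 9×7×15 = 945
triangle coeff Δ(4,3,7) = 1/45045
Σ_t [0,0]: t=0:+1/20736 = 1/20736
(3j)²=35/1287 [(4 3 7; 0 0 0)], sign=-1
Σ_t [0,0]: t=0:+1/172800 = 1/172800
(3j)²=2/65 [(4 3 7; 2 2 -4)], sign=-1
⇒ 4πI² = 1470/1859
I = (+1)√(1470/1859/(4π)) = 0.25084996
No selection rule forces the value: the integral is nonzero (none).

0.250850 (none)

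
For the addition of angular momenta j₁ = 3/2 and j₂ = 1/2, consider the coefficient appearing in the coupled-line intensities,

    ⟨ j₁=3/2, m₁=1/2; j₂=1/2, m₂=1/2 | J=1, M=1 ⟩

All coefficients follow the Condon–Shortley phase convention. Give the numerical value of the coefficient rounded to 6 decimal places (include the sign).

−√(1/4) ≈ -0.500000

√[3·1!2!0!/4! · 2!1!1!0!2!0!] = √(1)
  +(−1)^1/∏(1,0,0,0,2,0)! = -1/2  (running -1/2)
⟨..|..⟩ = √(1)·(-1/2) = -0.500000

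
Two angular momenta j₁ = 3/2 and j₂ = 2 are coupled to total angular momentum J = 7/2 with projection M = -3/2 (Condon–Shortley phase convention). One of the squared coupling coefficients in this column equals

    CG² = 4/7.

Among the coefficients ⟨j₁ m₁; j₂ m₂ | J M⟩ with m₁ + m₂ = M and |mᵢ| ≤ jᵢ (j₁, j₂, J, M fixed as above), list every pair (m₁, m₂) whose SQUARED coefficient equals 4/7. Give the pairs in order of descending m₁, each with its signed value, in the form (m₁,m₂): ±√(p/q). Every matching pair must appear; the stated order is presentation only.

Admissible pairs with m₁+m₂ = M = -3/2: (-3/2,0), (-1/2,-1), (1/2,-2)
  (m₁,m₂)=(1/2,-2): CG² = 1/7, CG = +√(1/7)
  (m₁,m₂)=(-1/2,-1): CG² = 4/7, CG = +√(4/7)   ← matches the target
  (m₁,m₂)=(-3/2,0): CG² = 2/7, CG = +√(2/7)
Pairs with CG² = 4/7: (-1/2,-1): +√(4/7)

(-1/2,-1): +√(4/7)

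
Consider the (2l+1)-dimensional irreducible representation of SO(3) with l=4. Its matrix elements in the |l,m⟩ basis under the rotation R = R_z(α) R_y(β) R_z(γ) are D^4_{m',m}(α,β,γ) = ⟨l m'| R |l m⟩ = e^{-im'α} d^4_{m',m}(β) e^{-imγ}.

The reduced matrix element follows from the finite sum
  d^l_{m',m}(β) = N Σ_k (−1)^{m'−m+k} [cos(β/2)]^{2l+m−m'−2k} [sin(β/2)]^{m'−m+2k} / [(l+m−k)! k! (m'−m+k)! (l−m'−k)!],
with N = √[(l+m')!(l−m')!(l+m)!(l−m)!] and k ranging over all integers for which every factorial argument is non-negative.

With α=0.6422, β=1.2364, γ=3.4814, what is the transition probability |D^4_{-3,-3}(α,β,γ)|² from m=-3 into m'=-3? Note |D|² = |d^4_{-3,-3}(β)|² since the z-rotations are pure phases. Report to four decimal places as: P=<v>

Split into d^4_{-3,-3}(β=1.2364) × two z-phases.
c=cos(1.236400/2)=0.814923, s=sin(1.236400/2)=0.579569; N=√[1·5040·1·5040]=5040.000000
The bounds max(0,m−m')=0 and min(l+m,l−m')=1 give 2 terms
  k=0: (−1)^0·5040.0000/(5040)·0.8149^8·0.5796^0 = +0.194506
  k=1: (−1)^1·5040.0000/(720)·0.8149^6·0.5796^2 = -0.688665
d^4_{-3,-3}(1.2364) = +0.194506 -0.688665 = -0.494159
|D^4_{-3,-3}|² = |d^4_{-3,-3}(β)|² = (-0.494159)² = 0.244194 (the z-rotation phases have unit modulus)

P=0.2442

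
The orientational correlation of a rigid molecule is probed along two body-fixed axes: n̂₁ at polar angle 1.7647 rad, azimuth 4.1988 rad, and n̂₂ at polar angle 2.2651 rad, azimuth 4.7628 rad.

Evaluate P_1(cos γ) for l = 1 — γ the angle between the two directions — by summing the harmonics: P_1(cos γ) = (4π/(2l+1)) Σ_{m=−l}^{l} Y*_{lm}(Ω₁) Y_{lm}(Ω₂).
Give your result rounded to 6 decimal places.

0.760599

Summing Y*_{l m}(θ₁,φ₁)·Y_{l m}(θ₂,φ₂) over m ∈ [−1, 1]; prefactor 4π/(2·1+1) = 4.188790:
  m=-1: Y*=-0.16656 - 0.29528j  Y=0.01338 + 0.26517j  product 0.07607 - 0.04812j
  m=+0: Y*=-0.09415 + 0.00000j  Y=-0.31263 + 0.00000j  product 0.02943 + 0.00000j
  m=+1: Y*=0.16656 - 0.29528j  Y=-0.01338 + 0.26517j  product 0.07607 + 0.04812j
Accumulated sum 0.18158 + 0.00000j; after 4π/(2l+1) scaling, 0.76060 + 0.00000j ⇒ P_1 = 0.760599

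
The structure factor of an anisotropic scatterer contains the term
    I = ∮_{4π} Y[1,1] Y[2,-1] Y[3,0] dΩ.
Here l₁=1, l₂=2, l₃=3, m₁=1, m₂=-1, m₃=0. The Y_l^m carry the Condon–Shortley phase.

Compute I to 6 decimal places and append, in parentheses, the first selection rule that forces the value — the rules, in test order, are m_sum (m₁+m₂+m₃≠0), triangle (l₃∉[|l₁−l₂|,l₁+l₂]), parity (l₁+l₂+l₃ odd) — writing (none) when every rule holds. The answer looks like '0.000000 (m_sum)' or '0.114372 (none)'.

Checks pass: Σm=0; 6 even; l₃=3∈[1,3].
(2·1+1)(2·2+1)(2·3+1) = 105
Δ: 0! 2! 4! / 7! → 1/105
sum: t=0:+1/4 = 1/4
3j²(1 2 3; 0 0 0) = Δ·Π!·Σ² = 3/35  (sign -1)
sum: t=0:+1/12 = 1/12
3j²(1 2 3; 1 -1 0) = Δ·Π!·Σ² = 1/35  (sign -1)
combine: 4πI² = 105·3/35·1/35 = 9/35
take √, sign +1: I = 0.14304817
No selection rule forces the value: the integral is nonzero (none).

0.143048 (none)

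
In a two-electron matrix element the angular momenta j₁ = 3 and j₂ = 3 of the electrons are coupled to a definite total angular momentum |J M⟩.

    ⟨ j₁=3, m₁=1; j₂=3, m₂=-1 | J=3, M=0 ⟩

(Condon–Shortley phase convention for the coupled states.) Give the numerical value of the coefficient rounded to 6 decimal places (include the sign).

triangle: 3!*3!*3!/10! = 216/3628800
(j±m)!: 4!*2!*2!*4!*3!*3! = 82944
prefactor² = (2J+1)*Δ*N² = 864/25
  k=0: +1/(0!*3!*2!*2!*1!*1!) = 1/24
  k=1: −1/(1!*2!*1!*1!*2!*2!) = -1/8
  k=2: +1/(2!*1!*0!*0!*3!*3!) = 1/72
Σ = -5/72  ⇒  CG² = 864/25*(-5/72)² = 1/6
CG = −√(1/6) = -0.408248

-0.408248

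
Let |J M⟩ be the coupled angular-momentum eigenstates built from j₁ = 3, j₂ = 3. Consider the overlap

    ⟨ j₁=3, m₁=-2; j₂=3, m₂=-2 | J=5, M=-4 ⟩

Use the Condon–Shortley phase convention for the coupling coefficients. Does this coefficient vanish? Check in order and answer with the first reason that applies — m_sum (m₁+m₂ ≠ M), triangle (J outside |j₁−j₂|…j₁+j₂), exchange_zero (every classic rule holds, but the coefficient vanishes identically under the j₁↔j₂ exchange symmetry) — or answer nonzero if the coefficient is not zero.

m-sum: m₁+m₂ = -2+(-2) = -4, M = -4  ✓
triangle: |j₁−j₂| = 0 ≤ J = 5 ≤ j₁+j₂ = 6  ✓
exchange: j₁=j₂ and m₁=m₂, and (−1)^(j₁+j₂−J) = (−1)^1 = −1 forces ⟨j₁m₁;j₂m₂|JM⟩ = −⟨j₂m₂;j₁m₁|JM⟩ = −⟨j₁m₁;j₂m₂|JM⟩ ⇒ the coefficient vanishes identically
Racah sum check: Σ_k collapses to 0 ⇒ CG = 0

exchange_zero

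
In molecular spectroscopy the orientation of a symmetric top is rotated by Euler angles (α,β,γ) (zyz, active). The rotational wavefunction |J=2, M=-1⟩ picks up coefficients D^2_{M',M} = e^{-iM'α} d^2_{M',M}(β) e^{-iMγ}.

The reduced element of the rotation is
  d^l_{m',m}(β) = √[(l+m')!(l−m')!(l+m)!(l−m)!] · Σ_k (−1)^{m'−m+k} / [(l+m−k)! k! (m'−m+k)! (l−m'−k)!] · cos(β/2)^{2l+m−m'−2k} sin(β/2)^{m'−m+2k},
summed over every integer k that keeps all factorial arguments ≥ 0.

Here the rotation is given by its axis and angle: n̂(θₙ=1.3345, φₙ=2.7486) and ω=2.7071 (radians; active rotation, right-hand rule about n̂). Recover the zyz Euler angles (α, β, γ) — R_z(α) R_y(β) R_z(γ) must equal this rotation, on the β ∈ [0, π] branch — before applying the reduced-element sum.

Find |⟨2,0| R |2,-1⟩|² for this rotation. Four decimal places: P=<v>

P=0.3438

Axis–angle → zyz. n̂ = (sinθₙcosφₙ, sinθₙsinφₙ, cosθₙ) = (-0.898097, +0.372313, +0.234103), ω = 2.7071.
R = I cosω + sinω [n̂]ₓ + (1−cosω) n̂n̂ᵀ gives
  R = [+0.631129, -0.736224, -0.244235; -0.539132, -0.642730, +0.544275; -0.557685, -0.211833, -0.802567]
β = atan2(√(R₁₃²+R₂₃²), R₃₃) = 2.502382; α = atan2(R₂₃, R₁₃) mod 2π = 1.992597; γ = atan2(R₃₂, −R₃₁) mod 2π = 5.920175
D^2_{0,-1}(1.9926,2.5024,5.9202) = e^{-i·0·1.9926}·d^2_{0,-1}(2.5024)·e^{-i·-1·5.9202}. Compute d first:
Half-angle: c=0.314192, s=0.949360. N=√(2·2·1·6)=4.898979
k∈{0,1} keeps every argument non-negative
  k=0: (−1)^1·4.8990/(2)·0.3142^3·0.9494^1 = -0.072126
  k=1: (−1)^2·4.8990/(2)·0.3142^1·0.9494^3 = +0.658510
d^2_{0,-1}(2.5024) = -0.072126 +0.658510 = +0.586384
|D^2_{0,-1}|² = |d^2_{0,-1}(β)|² = (+0.586384)² = 0.343847 (the z-rotation phases have unit modulus)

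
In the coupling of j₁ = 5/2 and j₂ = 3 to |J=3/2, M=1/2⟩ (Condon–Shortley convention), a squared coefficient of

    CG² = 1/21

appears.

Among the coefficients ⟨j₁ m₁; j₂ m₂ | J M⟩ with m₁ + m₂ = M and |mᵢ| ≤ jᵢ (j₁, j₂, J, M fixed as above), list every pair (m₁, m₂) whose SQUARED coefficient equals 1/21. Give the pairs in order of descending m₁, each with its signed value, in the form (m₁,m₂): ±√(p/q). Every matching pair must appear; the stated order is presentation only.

(-3/2,2): −√(1/21)

Admissible pairs with m₁+m₂ = M = 1/2: (-5/2,3), (-3/2,2), (-1/2,1), (1/2,0), (3/2,-1), (5/2,-2)
  (m₁,m₂)=(5/2,-2): CG² = 5/21, CG = +√(5/21)
  (m₁,m₂)=(3/2,-1): CG² = 7/30, CG = −√(7/30)
  (m₁,m₂)=(1/2,0): CG² = 4/35, CG = +√(4/35)
  (m₁,m₂)=(-1/2,1): CG² = 1/105, CG = −√(1/105)
  (m₁,m₂)=(-3/2,2): CG² = 1/21, CG = −√(1/21)   ← matches the target
  (m₁,m₂)=(-5/2,3): CG² = 5/14, CG = +√(5/14)
Pairs with CG² = 1/21: (-3/2,2): −√(1/21)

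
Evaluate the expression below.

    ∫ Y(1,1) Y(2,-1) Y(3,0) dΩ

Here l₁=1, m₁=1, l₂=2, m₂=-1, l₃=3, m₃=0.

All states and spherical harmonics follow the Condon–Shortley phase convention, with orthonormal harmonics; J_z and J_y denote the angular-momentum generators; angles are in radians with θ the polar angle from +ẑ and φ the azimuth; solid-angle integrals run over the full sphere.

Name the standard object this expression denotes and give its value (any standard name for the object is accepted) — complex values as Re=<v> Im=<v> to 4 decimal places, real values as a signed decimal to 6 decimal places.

Gaunt coefficient, +0.143048

This is a Gaunt coefficient — the integral of a triple product of spherical harmonics over the sphere.
m-sum 0 ✓  L=6 even ✓  1≤3≤3 ✓
Π(2lᵢ+1) = 3×5×7 = 105
triangle coeff Δ(1,2,3) = 1/105
Σ_t [0,0]: t=0:+1/4 = 1/4
(3j)²=3/35 [(1 2 3; 0 0 0)], sign=-1
Σ_t [0,0]: t=0:+1/12 = 1/12
(3j)²=1/35 [(1 2 3; 1 -1 0)], sign=-1
⇒ 4πI² = 9/35
I = (+1)√(9/35/(4π)) = 0.14304817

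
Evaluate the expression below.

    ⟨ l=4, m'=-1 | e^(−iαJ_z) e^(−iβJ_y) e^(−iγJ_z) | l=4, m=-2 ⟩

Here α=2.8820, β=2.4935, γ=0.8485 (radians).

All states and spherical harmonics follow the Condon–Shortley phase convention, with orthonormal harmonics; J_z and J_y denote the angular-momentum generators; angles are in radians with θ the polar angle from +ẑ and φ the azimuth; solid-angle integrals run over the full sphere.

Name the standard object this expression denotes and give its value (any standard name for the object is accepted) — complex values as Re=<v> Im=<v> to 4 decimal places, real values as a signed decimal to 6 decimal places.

This is a Wigner D-matrix element — the rotation-matrix element ⟨l m'| R(α,β,γ) |l m⟩ in the angular-momentum basis.
Split into d^4_{-1,-2}(β=2.4935) × two z-phases.
With c≡cos(β/2)=0.318405 and s≡sin(β/2)=0.947955, N=[6·120·2·720]^{1/2}=1018.233765
k: max(0,(-2)−(-1))=0 … min(4+(-2),4−(-1))=2
  k=0: (−1)^1·1018.2338/(240)·0.3184^7·0.9480^1 = -0.001334
  k=1: (−1)^2·1018.2338/(48)·0.3184^5·0.9480^3 = +0.059138
  k=2: (−1)^3·1018.2338/(72)·0.3184^3·0.9480^5 = -0.349456
d^4_{-1,-2}(2.4935) = -0.001334 +0.059138 -0.349456 = -0.291652
Attach z-rotation phases: D = e^{-i(-1)(2.8820)}·(-0.291652)·e^{-i(-2)(0.8485)} = +0.038788+0.289061i

Wigner D-matrix element, Re=0.0388 Im=0.2891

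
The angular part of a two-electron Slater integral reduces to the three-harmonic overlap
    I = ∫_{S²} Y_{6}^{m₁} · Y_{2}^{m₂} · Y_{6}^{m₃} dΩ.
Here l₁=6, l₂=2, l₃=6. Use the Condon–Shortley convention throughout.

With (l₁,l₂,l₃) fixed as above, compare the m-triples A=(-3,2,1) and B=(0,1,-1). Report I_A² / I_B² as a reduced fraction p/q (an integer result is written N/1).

l's match ⇒ only the (l;m) 3-j factors differ between A and B.
A: triangle coeff Δ(6,2,6) = 1/90090; Σ_t [2,2]: t=2:+1/120960 = 1/120960; (3j)²=24/1001 [(6 2 6; -3 2 1)], sign=-1
B: triangle coeff Δ(6,2,6) = 1/90090; Σ_t [1,2]: t=1:−1/28800 t=2:+1/34560 = -1/172800; (3j)²=1/1430 [(6 2 6; 0 1 -1)], sign=+1
I_A²/I_B² = (24/1001)/(1/1430) = 240/7

240/7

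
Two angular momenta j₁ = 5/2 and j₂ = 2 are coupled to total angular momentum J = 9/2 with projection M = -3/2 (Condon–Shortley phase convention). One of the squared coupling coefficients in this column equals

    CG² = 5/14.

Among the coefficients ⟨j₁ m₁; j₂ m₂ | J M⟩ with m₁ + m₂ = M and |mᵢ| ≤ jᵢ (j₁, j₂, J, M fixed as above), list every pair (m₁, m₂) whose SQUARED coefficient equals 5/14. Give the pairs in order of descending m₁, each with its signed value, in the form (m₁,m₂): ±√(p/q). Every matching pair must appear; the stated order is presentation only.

Admissible pairs with m₁+m₂ = M = -3/2: (-5/2,1), (-3/2,0), (-1/2,-1), (1/2,-2)
  (m₁,m₂)=(1/2,-2): CG² = 5/42, CG = +√(5/42)
  (m₁,m₂)=(-1/2,-1): CG² = 10/21, CG = +√(10/21)
  (m₁,m₂)=(-3/2,0): CG² = 5/14, CG = +√(5/14)   ← matches the target
  (m₁,m₂)=(-5/2,1): CG² = 1/21, CG = +√(1/21)
Pairs with CG² = 5/14: (-3/2,0): +√(5/14)

(-3/2,0): +√(5/14)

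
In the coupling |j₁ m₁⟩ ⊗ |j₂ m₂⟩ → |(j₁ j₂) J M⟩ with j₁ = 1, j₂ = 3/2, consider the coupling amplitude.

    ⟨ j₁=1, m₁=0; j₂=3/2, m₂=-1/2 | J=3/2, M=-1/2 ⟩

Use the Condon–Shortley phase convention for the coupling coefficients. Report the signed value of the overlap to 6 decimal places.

+√(1/15) ≈ +0.258199

j₁+j₂−J=1  J+j₁−j₂=1  J−j₁+j₂=2  j₁+j₂+J+1=5
(j₁±m₁, j₂±m₂, J±M) = (1,1,1,2,1,2)
P² = 4/15
sum k=0..1:
  [0] +1/1 = 1
  [1] −1/2 = -1/2
S = 1/2
C² = P²·S² = 1/15 ; C = +0.258199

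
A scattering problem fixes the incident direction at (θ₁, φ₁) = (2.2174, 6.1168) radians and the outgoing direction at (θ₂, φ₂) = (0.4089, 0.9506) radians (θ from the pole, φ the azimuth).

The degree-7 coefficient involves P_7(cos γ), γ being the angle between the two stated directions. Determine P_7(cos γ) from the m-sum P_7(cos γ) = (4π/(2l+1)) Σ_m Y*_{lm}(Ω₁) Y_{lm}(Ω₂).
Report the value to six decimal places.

-0.019709

Summing Y*_{l m}(θ₁,φ₁)·Y_{l m}(θ₂,φ₂) over m ∈ [−7, 7]; prefactor 4π/(2·7+1) = 0.837758:
  term(m=-7) = (0.000003, -0.000081)   from Y*(Ω₁)=(0.040754, -0.094776), Y(Ω₂)=(0.000732, -0.000285)
  term(m=-6) = (-0.001806, 0.000804)   from Y*(Ω₁)=(-0.157850, 0.244926), Y(Ω₂)=(0.005675, 0.003715)
  term(m=-5) = (0.012274, 0.010302)   from Y*(Ω₁)=(0.297623, -0.326693), Y(Ω₂)=(0.001472, 0.036229)
  term(m=-4) = (0.009978, -0.040002)   from Y*(Ω₁)=(-0.242559, 0.190414), Y(Ω₂)=(-0.105553, 0.082057)
  term(m=-3) = (0.039499, -0.008393)   from Y*(Ω₁)=(-0.104488, 0.056967), Y(Ω₂)=(-0.325164, -0.096960)
  term(m=-2) = (-0.121285, -0.155254)   from Y*(Ω₁)=(0.345453, -0.119397), Y(Ω₂)=(-0.174870, -0.509862)
  term(m=-1) = (-0.005482, 0.011239)   from Y*(Ω₁)=(-0.035175, 0.005907), Y(Ω₂)=(0.203765, -0.285303)
  term(m=+0) = (0.110112, 0.000000)   from Y*(Ω₁)=(-0.351722, -0.000000), Y(Ω₂)=(-0.313066, 0.000000)
  term(m=+1) = (-0.005482, -0.011239)   from Y*(Ω₁)=(0.035175, 0.005907), Y(Ω₂)=(-0.203765, -0.285303)
  term(m=+2) = (-0.121285, 0.155254)   from Y*(Ω₁)=(0.345453, 0.119397), Y(Ω₂)=(-0.174870, 0.509862)
  term(m=+3) = (0.039499, 0.008393)   from Y*(Ω₁)=(0.104488, 0.056967), Y(Ω₂)=(0.325164, -0.096960)
  term(m=+4) = (0.009978, 0.040002)   from Y*(Ω₁)=(-0.242559, -0.190414), Y(Ω₂)=(-0.105553, -0.082057)
  term(m=+5) = (0.012274, -0.010302)   from Y*(Ω₁)=(-0.297623, -0.326693), Y(Ω₂)=(-0.001472, 0.036229)
  term(m=+6) = (-0.001806, -0.000804)   from Y*(Ω₁)=(-0.157850, -0.244926), Y(Ω₂)=(0.005675, -0.003715)
  term(m=+7) = (0.000003, 0.000081)   from Y*(Ω₁)=(-0.040754, -0.094776), Y(Ω₂)=(-0.000732, -0.000285)
Σ over m = (-0.023525, 0.000000); ×(4π/15) → (-0.019709, 0.000000). Real part: -0.019709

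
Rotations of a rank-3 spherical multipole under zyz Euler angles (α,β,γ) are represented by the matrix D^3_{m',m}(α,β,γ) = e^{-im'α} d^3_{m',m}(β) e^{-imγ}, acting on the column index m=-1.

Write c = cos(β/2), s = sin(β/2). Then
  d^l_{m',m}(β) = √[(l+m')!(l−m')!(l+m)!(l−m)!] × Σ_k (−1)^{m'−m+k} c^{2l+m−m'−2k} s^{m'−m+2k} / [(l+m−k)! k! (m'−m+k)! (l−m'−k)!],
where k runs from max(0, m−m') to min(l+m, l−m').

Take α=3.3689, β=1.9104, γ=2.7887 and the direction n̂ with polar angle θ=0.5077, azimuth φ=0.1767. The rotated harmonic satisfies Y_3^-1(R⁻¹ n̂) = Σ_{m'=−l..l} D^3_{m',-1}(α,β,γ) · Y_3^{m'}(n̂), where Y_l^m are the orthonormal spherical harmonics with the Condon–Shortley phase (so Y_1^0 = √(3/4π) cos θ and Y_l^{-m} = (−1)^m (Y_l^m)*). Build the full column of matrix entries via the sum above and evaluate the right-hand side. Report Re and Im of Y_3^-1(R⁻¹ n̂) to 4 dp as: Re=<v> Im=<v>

Re=0.3673 Im=-0.1200

Need the full column D^3_{m',-1} for m'=−3..3 at α=3.3689, β=1.9104, γ=2.7887.
cos(β/2)=0.577445, sin(β/2)=0.816429
d^3_{-3,-1}: single k=2 term ⇒ +0.287030;  D = +0.271632+0.092746i
d^3_{-2,-1}: k∈[1..2] ⇒ +0.165758 -0.662703 = -0.496945;  D = +0.494376+0.050463i
d^3_{-1,-1}: k∈[0..2] ⇒ +0.037074 -0.592886 +0.888889 = +0.333077;  D = +0.330454-0.041720i
d^3_{0,-1}: k∈[0..2] ⇒ -0.181578 +1.088931 -0.725595 = +0.181758;  D = -0.170557+0.062818i
d^3_{1,-1}: k∈[0..2] ⇒ +0.444664 -1.185185 +0.296150 = -0.444371;  D = -0.371651+0.243600i
d^3_{2,-1}: k∈[0..1] ⇒ -0.662703 +0.662375 = -0.000328;  D = +0.000227-0.000237i
d^3_{3,-1}: single k=0 term ⇒ +0.573775;  D = +0.293019-0.493313i
Y_3^{m'}(θ=0.5077,φ=0.1767) and Σ D·Y over m':
  (+0.2716+0.0927i)·(+0.0414-0.0242i)  (+0.4944+0.0505i)·(+0.1980-0.0731i)  (+0.3305-0.0417i)·(+0.4359-0.0778i)  (-0.1706+0.0628i)·(+0.2668+0.0000i)  (-0.3717+0.2436i)·(-0.4359-0.0778i)  (+0.0002-0.0002i)·(+0.1980+0.0731i)  (+0.2930-0.4933i)·(-0.0414-0.0242i)
Y_3^-1(R⁻¹ n̂) = +0.367315-0.120003i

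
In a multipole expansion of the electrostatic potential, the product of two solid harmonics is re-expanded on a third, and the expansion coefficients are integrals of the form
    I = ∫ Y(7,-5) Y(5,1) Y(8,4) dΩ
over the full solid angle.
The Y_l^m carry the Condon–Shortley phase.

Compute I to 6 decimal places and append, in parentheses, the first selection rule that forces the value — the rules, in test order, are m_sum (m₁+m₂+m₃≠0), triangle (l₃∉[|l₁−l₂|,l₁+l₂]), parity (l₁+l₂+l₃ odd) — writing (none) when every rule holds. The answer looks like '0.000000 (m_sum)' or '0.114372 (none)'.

Rules hold: Σm=0, L=20 even, 2≤8≤12.
N = 15·11·17 = 2805
Δ = 4!·10!·6!/21! = 1/814773960
Racah Σ t=0..4: t=0:+1/87091200 t=1:−1/4976640 t=2:+1/2073600 t=3:−1/4976640 t=4:+1/87091200 = 1/9676800
⇒ 3j(7 5 8; 0 0 0)² = 360/46189, sgn +1
Racah Σ t=2..4: t=2:+1/696729600 t=3:−1/78382080 t=4:+1/92897280 = -1/1791590400
⇒ 3j(7 5 8; -5 1 4)² = 11/151164, sgn -1
4πI² = N·(3j₀)²·(3jₘ)² = 1650/1037153
I = -1·√(0.00159089/4π) = -0.01125163
No selection rule forces the value: the integral is nonzero (none).

-0.011252 (none)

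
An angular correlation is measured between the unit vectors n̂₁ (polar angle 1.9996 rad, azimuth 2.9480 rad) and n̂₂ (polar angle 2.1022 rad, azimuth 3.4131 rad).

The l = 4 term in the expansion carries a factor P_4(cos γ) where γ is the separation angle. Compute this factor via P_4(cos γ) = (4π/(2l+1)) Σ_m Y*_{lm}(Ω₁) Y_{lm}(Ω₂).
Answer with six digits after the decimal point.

0.279090

Expand P_4 via completeness: Σ_{m} conj(Y_{4,m}) at Ω₁ times Y_{4,m} at Ω₂ —
  m=-4: Y*=+0.216426-0.211704i  Y=+0.113909-0.216275i  product -0.021134-0.070922i
  m=-3: Y*=+0.327294-0.214797i  Y=+0.278874-0.295610i  product +0.027778-0.156653i
  m=-2: Y*=+0.053837-0.021953i  Y=+0.169760-0.102456i  product +0.006890-0.009243i
  m=-1: Y*=-0.314214+0.061601i  Y=-0.239416+0.066649i  product +0.071122-0.035690i
  m=+0: Y*=-0.120623-0.000000i  Y=-0.253436+0.000000i  product +0.030570+0.000000i
  m=+1: Y*=+0.314214+0.061601i  Y=+0.239416+0.066649i  product +0.071122+0.035690i
  m=+2: Y*=+0.053837+0.021953i  Y=+0.169760+0.102456i  product +0.006890+0.009243i
  m=+3: Y*=-0.327294-0.214797i  Y=-0.278874-0.295610i  product +0.027778+0.156653i
  m=+4: Y*=+0.216426+0.211704i  Y=+0.113909+0.216275i  product -0.021134+0.070922i
Accumulated sum +0.199884-0.000000i; after 4π/(2l+1) scaling, +0.279090-0.000000i ⇒ P_4 = 0.279090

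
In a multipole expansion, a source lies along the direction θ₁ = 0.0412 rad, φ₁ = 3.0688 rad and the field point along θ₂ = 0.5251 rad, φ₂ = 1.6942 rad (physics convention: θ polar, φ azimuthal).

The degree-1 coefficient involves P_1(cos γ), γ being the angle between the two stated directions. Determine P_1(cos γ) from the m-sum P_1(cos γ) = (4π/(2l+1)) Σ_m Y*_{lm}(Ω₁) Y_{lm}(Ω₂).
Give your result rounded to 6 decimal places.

Summing Y*_{l m}(θ₁,φ₁)·Y_{l m}(θ₂,φ₂) over m ∈ [−1, 1]; prefactor 4π/(2·1+1) = 4.188790:
  [-1]  conj(Y_{1,-1})(Ω₁) = -0.01419 + 0.00103j ; Y_{1,-1}(Ω₂) = -0.02132 - 0.17188j ; Δ = 0.00048 + 0.00242j
  [+0]  conj(Y_{1,0})(Ω₁) = 0.48819 + 0.00000j ; Y_{1,0}(Ω₂) = 0.42277 + 0.00000j ; Δ = 0.20639 + 0.00000j
  [+1]  conj(Y_{1,1})(Ω₁) = 0.01419 + 0.00103j ; Y_{1,1}(Ω₂) = 0.02132 - 0.17188j ; Δ = 0.00048 - 0.00242j
Σ over m = 0.20735 + 0.00000j; ×(4π/3) → 0.86856 + 0.00000j. Real part: 0.868565

0.868565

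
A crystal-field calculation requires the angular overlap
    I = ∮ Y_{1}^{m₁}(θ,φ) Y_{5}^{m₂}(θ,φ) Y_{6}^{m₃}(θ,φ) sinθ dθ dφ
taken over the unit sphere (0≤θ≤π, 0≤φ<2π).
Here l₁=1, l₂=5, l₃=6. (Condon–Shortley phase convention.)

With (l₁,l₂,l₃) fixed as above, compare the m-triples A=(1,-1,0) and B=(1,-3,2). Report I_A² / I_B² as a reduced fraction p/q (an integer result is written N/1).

5/2

Same 1,5,6: normalisation and zero-m 3j drop out of the ratio.
A: Δ: 0! 2! 10! / 13! → 1/858; sum: t=0:+1/34560 = 1/34560; 3j²(1 5 6; 1 -1 0) = Δ·Π!·Σ² = 5/286  (sign +1)
B: Δ: 0! 2! 10! / 13! → 1/858; sum: t=0:+1/161280 = 1/161280; 3j²(1 5 6; 1 -3 2) = Δ·Π!·Σ² = 1/143  (sign +1)
I_A²/I_B² = (5/286)/(1/143) = 5/2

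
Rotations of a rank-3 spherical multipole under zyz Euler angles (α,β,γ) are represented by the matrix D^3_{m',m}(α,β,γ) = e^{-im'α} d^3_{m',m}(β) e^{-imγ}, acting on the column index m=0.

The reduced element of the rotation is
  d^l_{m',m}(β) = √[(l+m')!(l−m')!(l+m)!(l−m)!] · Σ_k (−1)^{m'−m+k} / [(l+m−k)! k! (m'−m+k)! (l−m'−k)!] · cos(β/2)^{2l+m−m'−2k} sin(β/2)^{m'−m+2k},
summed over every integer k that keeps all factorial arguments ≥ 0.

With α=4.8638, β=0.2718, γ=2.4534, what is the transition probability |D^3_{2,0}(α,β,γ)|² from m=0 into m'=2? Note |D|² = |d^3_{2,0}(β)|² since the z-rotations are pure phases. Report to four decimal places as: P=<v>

First d^3_{2,0}(β=0.2718), then the phase factors e^{-i(2)α} and e^{-i(0)γ}:
Half-angle: c=0.990780, s=0.135482. N=√(120·1·6·6)=65.726707
The bounds max(0,m−m')=0 and min(l+m,l−m')=1 give 2 terms
  k=0: (−1)^2·65.7267/(12)·0.9908^4·0.1355^2 = +0.096880
  k=1: (−1)^3·65.7267/(12)·0.9908^2·0.1355^4 = -0.001812
d^3_{2,0}(0.2718) = +0.096880 -0.001812 = +0.095068
|D^3_{2,0}|² = |d^3_{2,0}(β)|² = (+0.095068)² = 0.009038 (the z-rotation phases have unit modulus)

P=0.0090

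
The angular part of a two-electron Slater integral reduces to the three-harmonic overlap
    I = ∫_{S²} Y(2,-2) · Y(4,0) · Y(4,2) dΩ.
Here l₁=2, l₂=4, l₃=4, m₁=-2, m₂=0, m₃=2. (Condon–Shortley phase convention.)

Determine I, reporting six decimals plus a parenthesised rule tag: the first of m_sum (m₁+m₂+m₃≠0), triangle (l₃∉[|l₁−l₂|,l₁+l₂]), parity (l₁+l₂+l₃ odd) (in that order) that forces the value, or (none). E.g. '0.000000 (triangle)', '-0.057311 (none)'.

-0.190365 (none)

m-sum 0 ✓  L=10 even ✓  2≤4≤6 ✓
Π(2lᵢ+1) = 5×9×9 = 405
triangle coeff Δ(2,4,4) = 1/13860
Σ_t [0,2]: t=0:+1/192 t=1:−1/36 t=2:+1/192 = -5/288
(3j)²=20/693 [(2 4 4; 0 0 0)], sign=-1
Σ_t [2,2]: t=2:+1/192 = 1/192
(3j)²=3/77 [(2 4 4; -2 0 2)], sign=+1
⇒ 4πI² = 2700/5929
I = (-1)√(2700/5929/(4π)) = -0.19036462
No selection rule forces the value: the integral is nonzero (none).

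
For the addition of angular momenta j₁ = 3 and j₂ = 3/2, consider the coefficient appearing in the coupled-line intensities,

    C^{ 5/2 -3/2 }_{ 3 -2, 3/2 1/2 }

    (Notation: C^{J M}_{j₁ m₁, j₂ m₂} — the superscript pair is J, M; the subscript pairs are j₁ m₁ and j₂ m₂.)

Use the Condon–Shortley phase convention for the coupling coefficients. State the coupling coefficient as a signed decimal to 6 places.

triangle: 2!*4!*1!/8! = 48/40320
(j±m)!: 1!*5!*2!*1!*1!*4! = 5760
prefactor² = (2J+1)*Δ*N² = 288/7
  k=1: −1/(1!*1!*4!*1!*0!*0!) = -1/24
  k=2: +1/(2!*0!*3!*0!*1!*1!) = 1/12
Σ = 1/24  ⇒  CG² = 288/7*(1/24)² = 1/14
CG = +√(1/14) = +0.267261

+0.267261  (= +√(1/14))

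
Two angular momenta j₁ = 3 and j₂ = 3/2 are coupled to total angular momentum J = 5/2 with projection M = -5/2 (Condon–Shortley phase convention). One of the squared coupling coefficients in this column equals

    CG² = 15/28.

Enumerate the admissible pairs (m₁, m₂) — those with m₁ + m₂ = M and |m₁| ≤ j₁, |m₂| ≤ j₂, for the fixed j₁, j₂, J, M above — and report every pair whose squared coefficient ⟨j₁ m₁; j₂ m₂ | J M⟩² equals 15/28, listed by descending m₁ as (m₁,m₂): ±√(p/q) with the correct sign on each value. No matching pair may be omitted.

(-3,1/2): +√(15/28)

Admissible pairs with m₁+m₂ = M = -5/2: (-3,1/2), (-2,-1/2), (-1,-3/2)
  (m₁,m₂)=(-1,-3/2): CG² = 3/28, CG = +√(3/28)
  (m₁,m₂)=(-2,-1/2): CG² = 5/14, CG = −√(5/14)
  (m₁,m₂)=(-3,1/2): CG² = 15/28, CG = +√(15/28)   ← matches the target
Pairs with CG² = 15/28: (-3,1/2): +√(15/28)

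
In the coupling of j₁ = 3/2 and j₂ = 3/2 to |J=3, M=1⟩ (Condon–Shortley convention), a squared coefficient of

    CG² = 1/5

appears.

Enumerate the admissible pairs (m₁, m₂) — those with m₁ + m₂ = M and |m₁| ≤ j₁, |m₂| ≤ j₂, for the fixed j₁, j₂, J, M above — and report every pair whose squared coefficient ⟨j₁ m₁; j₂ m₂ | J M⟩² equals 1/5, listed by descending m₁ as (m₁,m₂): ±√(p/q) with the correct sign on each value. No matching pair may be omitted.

(3/2,-1/2): +√(1/5); (-1/2,3/2): +√(1/5)

Admissible pairs with m₁+m₂ = M = 1: (-1/2,3/2), (1/2,1/2), (3/2,-1/2)
  (m₁,m₂)=(3/2,-1/2): CG² = 1/5, CG = +√(1/5)   ← matches the target
  (m₁,m₂)=(1/2,1/2): CG² = 3/5, CG = +√(3/5)
  (m₁,m₂)=(-1/2,3/2): CG² = 1/5, CG = +√(1/5)   ← matches the target
Pairs with CG² = 1/5: (3/2,-1/2): +√(1/5); (-1/2,3/2): +√(1/5)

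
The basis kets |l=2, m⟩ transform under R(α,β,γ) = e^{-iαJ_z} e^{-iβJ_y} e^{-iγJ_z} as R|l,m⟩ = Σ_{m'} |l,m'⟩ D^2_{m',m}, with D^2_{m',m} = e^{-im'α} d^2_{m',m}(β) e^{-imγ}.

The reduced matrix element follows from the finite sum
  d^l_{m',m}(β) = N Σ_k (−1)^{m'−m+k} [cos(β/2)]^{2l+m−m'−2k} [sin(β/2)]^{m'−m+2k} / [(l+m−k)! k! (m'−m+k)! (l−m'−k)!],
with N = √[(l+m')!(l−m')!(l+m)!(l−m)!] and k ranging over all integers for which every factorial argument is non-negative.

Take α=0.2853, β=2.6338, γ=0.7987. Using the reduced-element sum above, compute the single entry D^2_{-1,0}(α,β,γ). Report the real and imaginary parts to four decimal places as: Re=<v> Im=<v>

Re=-0.4994 Im=-0.1465

First d^2_{-1,0}(β=2.6338), then the phase factors e^{-i(-1)α} and e^{-i(0)γ}:
Half-angle: c=0.251177, s=0.967941. N=√(1·6·2·2)=4.898979
k: max(0,(0)−(-1))=1 … min(2+(0),2−(-1))=2
  k=1: (−1)^0·4.8990/(2)·0.2512^3·0.9679^1 = +0.037572
  k=2: (−1)^1·4.8990/(2)·0.2512^1·0.9679^3 = -0.557960
d^2_{-1,0}(2.6338) = +0.037572 -0.557960 = -0.520387
Phases: e^{-i·(-1)·0.2853}=+0.959577+0.281445i, e^{-i·(0)·0.7987}=+1.000000+0.000000i ⇒ D=-0.499352-0.146461i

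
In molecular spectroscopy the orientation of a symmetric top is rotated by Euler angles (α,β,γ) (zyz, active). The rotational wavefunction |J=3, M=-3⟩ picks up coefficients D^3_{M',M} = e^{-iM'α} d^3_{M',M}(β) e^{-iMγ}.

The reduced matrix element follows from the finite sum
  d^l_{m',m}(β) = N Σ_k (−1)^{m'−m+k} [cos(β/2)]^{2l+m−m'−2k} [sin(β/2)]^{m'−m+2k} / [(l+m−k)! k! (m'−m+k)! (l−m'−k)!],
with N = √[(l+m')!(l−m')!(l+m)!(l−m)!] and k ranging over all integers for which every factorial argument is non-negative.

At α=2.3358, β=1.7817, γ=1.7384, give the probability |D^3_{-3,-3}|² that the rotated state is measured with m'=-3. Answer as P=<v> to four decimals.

D^3_{-3,-3}(2.3358,1.7817,1.7384) = e^{-i·-3·2.3358}·d^3_{-3,-3}(1.7817)·e^{-i·-3·1.7384}. Compute d first:
With c≡cos(β/2)=0.628751 and s≡sin(β/2)=0.777606, N=[1·720·1·720]^{1/2}=720.000000
Admissible k: 0..0 (factorial args all ≥0)
  k=0: (−1)^0·720.0000/(720)·0.6288^6·0.7776^0 = +0.061784
d^3_{-3,-3}(1.7817) = +0.061784
|D^3_{-3,-3}|² = |d^3_{-3,-3}(β)|² = (+0.061784)² = 0.003817 (the z-rotation phases have unit modulus)

P=0.0038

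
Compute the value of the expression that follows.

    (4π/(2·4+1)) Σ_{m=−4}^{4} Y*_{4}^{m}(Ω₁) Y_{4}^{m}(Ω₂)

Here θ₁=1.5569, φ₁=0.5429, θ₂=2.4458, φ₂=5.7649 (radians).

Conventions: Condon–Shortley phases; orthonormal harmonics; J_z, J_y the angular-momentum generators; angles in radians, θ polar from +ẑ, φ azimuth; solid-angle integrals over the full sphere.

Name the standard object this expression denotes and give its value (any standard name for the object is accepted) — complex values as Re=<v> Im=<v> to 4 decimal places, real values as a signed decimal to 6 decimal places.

Legendre polynomial (addition theorem), +0.069368

This sum is the spherical-harmonic addition theorem: it equals the Legendre polynomial P_l(cos γ) of the angle γ between the two directions.
Expand P_4 via completeness: Σ_{m} conj(Y_{4,m}) at Ω₁ times Y_{4,m} at Ω₂ —
  [-4]  conj(Y_{4,-4})(Ω₁) = -0.25007 + 0.36490j ; Y_{4,-4}(Ω₂) = -0.03597 + 0.06548j ; Δ = -0.01490 - 0.02950j
  [-3]  conj(Y_{4,-3})(Ω₁) = -0.00101 + 0.01736j ; Y_{4,-3}(Ω₂) = -0.00403 - 0.25299j ; Δ = 0.00440 + 0.00018j
  [-2]  conj(Y_{4,-2})(Ω₁) = -0.15572 - 0.29549j ; Y_{4,-2}(Ω₂) = 0.21862 + 0.36954j ; Δ = 0.07515 - 0.12214j
  [-1]  conj(Y_{4,-1})(Ω₁) = -0.01688 - 0.01018j ; Y_{4,-1}(Ω₂) = -0.22724 - 0.12959j ; Δ = 0.00252 + 0.00450j
  [+0]  conj(Y_{4,0})(Ω₁) = 0.31674 + 0.00000j ; Y_{4,0}(Ω₂) = -0.26725 + 0.00000j ; Δ = -0.08465 + 0.00000j
  [+1]  conj(Y_{4,1})(Ω₁) = 0.01688 - 0.01018j ; Y_{4,1}(Ω₂) = 0.22724 - 0.12959j ; Δ = 0.00252 - 0.00450j
  [+2]  conj(Y_{4,2})(Ω₁) = -0.15572 + 0.29549j ; Y_{4,2}(Ω₂) = 0.21862 - 0.36954j ; Δ = 0.07515 + 0.12214j
  [+3]  conj(Y_{4,3})(Ω₁) = 0.00101 + 0.01736j ; Y_{4,3}(Ω₂) = 0.00403 - 0.25299j ; Δ = 0.00440 - 0.00018j
  [+4]  conj(Y_{4,4})(Ω₁) = -0.25007 - 0.36490j ; Y_{4,4}(Ω₂) = -0.03597 - 0.06548j ; Δ = -0.01490 + 0.02950j
Total Σ_m = 0.04968 + 0.00000j. Multiply by 1.396263: 0.06937 + 0.00000j. P_4(cos γ) = 0.069368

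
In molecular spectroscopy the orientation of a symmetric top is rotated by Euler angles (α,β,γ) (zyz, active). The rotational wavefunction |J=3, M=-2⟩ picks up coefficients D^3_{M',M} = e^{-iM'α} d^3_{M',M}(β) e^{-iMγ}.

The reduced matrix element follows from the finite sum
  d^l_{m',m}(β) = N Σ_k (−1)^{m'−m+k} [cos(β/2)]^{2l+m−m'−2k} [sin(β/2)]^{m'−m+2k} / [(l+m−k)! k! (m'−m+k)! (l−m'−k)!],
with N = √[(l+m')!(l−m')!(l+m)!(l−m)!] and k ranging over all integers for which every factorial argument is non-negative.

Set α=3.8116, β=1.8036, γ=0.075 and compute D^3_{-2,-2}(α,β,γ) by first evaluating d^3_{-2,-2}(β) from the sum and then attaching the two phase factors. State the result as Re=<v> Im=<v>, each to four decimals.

Re=-0.0321 Im=-0.3970

First d^3_{-2,-2}(β=1.8036), then the phase factors e^{-i(-2)α} and e^{-i(-2)γ}:
c=cos(1.803600/2)=0.620199, s=sin(1.803600/2)=0.784445; N=√[1·120·1·120]=120.000000
Admissible k: 0..1 (factorial args all ≥0)
  k=0: (−1)^0·120.0000/(120)·0.6202^6·0.7844^0 = +0.056910
  k=1: (−1)^1·120.0000/(24)·0.6202^4·0.7844^2 = -0.455217
d^3_{-2,-2}(1.8036) = +0.056910 -0.455217 = -0.398308
D = (+0.228739+0.973488i)·(-0.398308)·(+0.988771+0.149438i) = -0.032141-0.397009i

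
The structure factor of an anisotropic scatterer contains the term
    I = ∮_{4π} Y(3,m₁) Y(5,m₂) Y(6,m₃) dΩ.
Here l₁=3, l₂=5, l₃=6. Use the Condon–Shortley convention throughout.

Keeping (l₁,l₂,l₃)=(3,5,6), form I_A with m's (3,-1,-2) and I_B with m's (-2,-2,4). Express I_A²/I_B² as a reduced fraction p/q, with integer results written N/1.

Shared (l₁,l₂,l₃)=(3,5,6): N and (l;000)² cancel in I_A²/I_B².
A: Δ = 2!·4!·8!/15! = 1/675675; Racah Σ t=0..0: t=0:+1/27648 = 1/27648; ⇒ 3j(3 5 6; 3 -1 -2)² = 10/429, sgn +1
B: Δ = 2!·4!·8!/15! = 1/675675; Racah Σ t=1..2: t=1:−1/34560 t=2:+1/60480 = -1/80640; ⇒ 3j(3 5 6; -2 -2 4)² = 6/1001, sgn -1
I_A²/I_B² = (10/429)/(6/1001) = 35/9

35/9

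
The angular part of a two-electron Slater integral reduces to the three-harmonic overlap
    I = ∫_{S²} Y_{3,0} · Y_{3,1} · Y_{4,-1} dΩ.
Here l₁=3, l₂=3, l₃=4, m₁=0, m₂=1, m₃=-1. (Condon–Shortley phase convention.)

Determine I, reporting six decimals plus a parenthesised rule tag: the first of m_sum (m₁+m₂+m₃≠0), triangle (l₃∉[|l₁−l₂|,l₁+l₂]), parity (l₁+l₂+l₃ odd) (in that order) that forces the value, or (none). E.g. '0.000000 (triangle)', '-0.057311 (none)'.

-0.099323 (none)

Rules hold: Σm=0, L=10 even, 0≤4≤6.
N = 7·7·9 = 441
Δ = 2!·4!·4!/11! = 1/34650
Racah Σ t=0..2: t=0:+1/72 t=1:−1/16 t=2:+1/72 = -5/144
⇒ 3j(3 3 4; 0 0 0)² = 2/77, sgn -1
Racah Σ t=0..2: t=0:+1/288 t=1:−1/24 t=2:+1/48 = -5/288
⇒ 3j(3 3 4; 0 1 -1)² = 5/462, sgn +1
4πI² = N·(3j₀)²·(3jₘ)² = 15/121
I = -1·√(0.123967/4π) = -0.09932258
No selection rule forces the value: the integral is nonzero (none).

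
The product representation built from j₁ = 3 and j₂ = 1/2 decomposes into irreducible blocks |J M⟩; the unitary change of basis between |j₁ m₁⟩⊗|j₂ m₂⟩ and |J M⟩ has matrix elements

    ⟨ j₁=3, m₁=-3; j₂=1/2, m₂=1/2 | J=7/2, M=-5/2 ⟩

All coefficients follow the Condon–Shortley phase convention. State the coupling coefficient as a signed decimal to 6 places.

√[8·0!6!1!/8! · 0!6!1!0!1!6!] = √(518400/7)
  +(−1)^0/∏(0,0,6,1,0,0)! = 1/720  (running 1/720)
⟨..|..⟩ = √(518400/7)·(1/720) = +0.377964

+√(1/7) ≈ +0.377964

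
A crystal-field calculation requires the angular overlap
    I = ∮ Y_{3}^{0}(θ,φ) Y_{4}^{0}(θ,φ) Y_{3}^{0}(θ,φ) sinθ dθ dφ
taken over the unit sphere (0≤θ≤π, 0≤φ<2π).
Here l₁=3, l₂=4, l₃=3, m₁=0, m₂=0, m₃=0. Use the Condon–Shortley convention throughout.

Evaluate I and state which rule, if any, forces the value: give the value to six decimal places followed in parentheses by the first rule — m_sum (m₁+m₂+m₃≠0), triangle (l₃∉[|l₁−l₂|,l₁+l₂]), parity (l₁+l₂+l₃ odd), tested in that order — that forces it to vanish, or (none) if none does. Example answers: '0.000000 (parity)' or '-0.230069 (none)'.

m-sum 0 ✓  L=10 even ✓  1≤3≤7 ✓
Π(2lᵢ+1) = 7×9×7 = 441
triangle coeff Δ(3,4,3) = 1/34650
Σ_t [1,3]: t=1:−1/72 t=2:+1/16 t=3:−1/72 = 5/144
(3j)²=2/77 [(3 4 3; 0 0 0)], sign=-1
(m-triple is (0,0,0) — same symbol as above.)
⇒ 4πI² = 36/121
I = (+1)√(36/121/(4π)) = 0.15386989
No selection rule forces the value: the integral is nonzero (none).

0.153870 (none)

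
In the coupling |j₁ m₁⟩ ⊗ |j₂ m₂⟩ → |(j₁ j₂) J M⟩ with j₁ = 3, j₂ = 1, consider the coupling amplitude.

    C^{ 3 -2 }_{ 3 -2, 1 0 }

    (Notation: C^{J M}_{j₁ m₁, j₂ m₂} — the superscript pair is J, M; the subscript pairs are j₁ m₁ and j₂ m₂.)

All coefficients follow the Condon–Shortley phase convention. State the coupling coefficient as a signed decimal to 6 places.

j₁+j₂−J=1  J+j₁−j₂=5  J−j₁+j₂=1  j₁+j₂+J+1=8
(j₁±m₁, j₂±m₂, J±M) = (1,5,1,1,1,5)
P² = 300
sum k=0..1:
  [0] +1/120 = 1/120
  [1] −1/24 = -1/24
S = -1/30
C² = P²·S² = 1/3 ; C = -0.577350

−√(1/3) ≈ -0.577350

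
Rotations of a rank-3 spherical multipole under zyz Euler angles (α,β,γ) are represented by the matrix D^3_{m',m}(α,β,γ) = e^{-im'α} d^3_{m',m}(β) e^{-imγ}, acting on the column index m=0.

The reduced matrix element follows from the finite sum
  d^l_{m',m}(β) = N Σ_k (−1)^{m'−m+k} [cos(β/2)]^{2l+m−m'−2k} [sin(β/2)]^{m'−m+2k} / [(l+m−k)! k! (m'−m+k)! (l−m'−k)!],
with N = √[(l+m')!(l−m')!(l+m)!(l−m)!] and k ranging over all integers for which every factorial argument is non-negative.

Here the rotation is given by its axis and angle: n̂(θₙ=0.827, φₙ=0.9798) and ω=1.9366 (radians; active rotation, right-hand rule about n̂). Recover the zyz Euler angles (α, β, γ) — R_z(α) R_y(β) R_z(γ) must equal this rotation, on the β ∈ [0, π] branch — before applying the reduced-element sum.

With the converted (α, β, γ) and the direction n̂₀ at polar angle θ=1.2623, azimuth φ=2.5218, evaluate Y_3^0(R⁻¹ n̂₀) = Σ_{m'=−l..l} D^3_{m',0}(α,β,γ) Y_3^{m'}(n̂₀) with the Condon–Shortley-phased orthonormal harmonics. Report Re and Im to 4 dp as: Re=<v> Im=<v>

Re=0.3020 Im=0.0000

Axis–angle → zyz. n̂ = (sinθₙcosφₙ, sinθₙsinφₙ, cosθₙ) = (+0.410037, +0.611084, +0.677087), ω = 1.9366.
R = I cosω + sinω [n̂]ₓ + (1−cosω) n̂n̂ᵀ gives
  R = [-0.129429, -0.292093, +0.947591; +0.972483, +0.149297, +0.178850; -0.193714, +0.944665, +0.264732]
β = atan2(√(R₁₃²+R₂₃²), R₃₃) = 1.302870; α = atan2(R₂₃, R₁₃) mod 2π = 0.186547; γ = atan2(R₃₂, −R₃₁) mod 2π = 1.368540
Need the full column D^3_{m',0} for m'=−3..3 at α=0.1865, β=1.3029, γ=1.3685.
cos(β/2)=0.795215, sin(β/2)=0.606328
d^3_{-3,0}: single k=3 term ⇒ +0.501292;  D = +0.424818+0.266127i
d^3_{-2,0}: k∈[2..3] ⇒ +0.805218 -0.468123 = +0.337095;  D = +0.313904+0.122870i
d^3_{-1,0}: k∈[1..3] ⇒ +0.667913 -1.164898 +0.225743 = -0.271243;  D = -0.266537-0.050307i
d^3_{0,0}: k∈[0..3] ⇒ +0.252875 -1.323108 +0.769205 -0.049687 = -0.350715;  D = -0.350715+0.000000i
d^3_{1,0}: k∈[0..2] ⇒ -0.667913 +1.164898 -0.225743 = +0.271243;  D = +0.266537-0.050307i
d^3_{2,0}: k∈[0..1] ⇒ +0.805218 -0.468123 = +0.337095;  D = +0.313904-0.122870i
d^3_{3,0}: single k=0 term ⇒ -0.501292;  D = -0.424818+0.266127i
Y_3^{m'}(θ=1.2623,φ=2.5218) and Σ D·Y over m':
  (+0.4248+0.2661i)·(+0.1027-0.3460i)  (+0.3139+0.1229i)·(+0.0916+0.2664i)  (-0.2665-0.0503i)·(+0.1351+0.0964i)  (-0.3507+0.0000i)·(-0.2877+0.0000i)  (+0.2665-0.0503i)·(-0.1351+0.0964i)  (+0.3139-0.1229i)·(+0.0916-0.2664i)  (-0.4248+0.2661i)·(-0.1027-0.3460i)
Y_3^0(R⁻¹ n̂) = +0.302018+0.000000i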